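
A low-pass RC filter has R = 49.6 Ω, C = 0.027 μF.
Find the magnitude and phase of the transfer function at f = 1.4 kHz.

Step 1 — Angular frequency: ω = 2π·1400 = 8796 rad/s.
Step 2 — Transfer function: H(jω) = 1/(1 + jωRC).
Step 3 — Denominator: 1 + jωRC = 1 + j·8796·49.6·2.7e-08 = 1 + j0.01178.
Step 4 — H = 0.9999 - j0.01178.
Step 5 — Magnitude: |H| = 0.9999 (-0.0 dB); phase: φ = -0.7°.

|H| = 0.9999 (-0.0 dB), φ = -0.7°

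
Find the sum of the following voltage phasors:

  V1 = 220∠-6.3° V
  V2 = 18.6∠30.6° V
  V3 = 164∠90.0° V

Step 1 — Convert each phasor to rectangular form:
  V1 = 220·(cos(-6.3°) + j·sin(-6.3°)) = 218.7 - j24.14 V
  V2 = 18.6·(cos(30.6°) + j·sin(30.6°)) = 16.01 + j9.468 V
  V3 = 164·(cos(90.0°) + j·sin(90.0°)) = 0 + j164 V
Step 2 — Sum components: V_total = 234.7 + j149.3 V.
Step 3 — Convert to polar: |V_total| = 278.2 V, ∠V_total = 32.5°.

V_total = 278.2∠32.5° V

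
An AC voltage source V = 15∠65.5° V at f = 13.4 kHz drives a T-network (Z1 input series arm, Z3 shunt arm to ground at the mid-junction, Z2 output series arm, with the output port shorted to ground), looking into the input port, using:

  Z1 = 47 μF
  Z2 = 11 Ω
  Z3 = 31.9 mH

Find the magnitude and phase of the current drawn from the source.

Step 1 — Angular frequency: ω = 2π·f = 2π·1.34e+04 = 8.419e+04 rad/s.
Step 2 — Component impedances:
  Z1: Z = 1/(jωC) = -j/(ω·C) = 0 - j0.2527 Ω
  Z2: Z = R = 11 Ω
  Z3: Z = jωL = j·8.419e+04·0.0319 = 0 + j2686 Ω
Step 3 — With the output port shorted to ground, the output series arm Z2 runs from the junction to ground; the shunt arm Z3 also runs from the junction to ground. They appear in parallel: Z3 || Z2 = 11 + j0.04505 Ω.
Step 4 — Series with input arm Z1: Z_in = Z1 + (Z3 || Z2) = 11 - j0.2077 Ω = 11∠-1.1° Ω.
Step 5 — Source phasor: V = 15∠65.5° V = 6.22 + j13.65 V.
Step 6 — Ohm's law: I = V / Z_total = (6.22 + j13.65) / (11 - j0.2077) = 0.5419 + j1.251 A.
Step 7 — Convert to polar: |I| = 1.363 A, ∠I = 66.6°.

I = 1.363∠66.6° A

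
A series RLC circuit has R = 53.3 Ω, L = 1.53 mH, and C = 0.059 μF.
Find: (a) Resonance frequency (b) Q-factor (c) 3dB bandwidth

Step 1 — Resonance: ω₀ = 1/√(LC) = 1/√(0.00153·5.9e-08) = 1.053e+05 rad/s.
Step 2 — f₀ = ω₀/(2π) = 1.675e+04 Hz.
Step 3 — Series Q: Q = ω₀L/R = 1.053e+05·0.00153/53.3 = 3.021.
Step 4 — Bandwidth: Δω = ω₀/Q = 3.484e+04 rad/s; BW = Δω/(2π) = 5544 Hz.

(a) f₀ = 1.675e+04 Hz  (b) Q = 3.021  (c) BW = 5544 Hz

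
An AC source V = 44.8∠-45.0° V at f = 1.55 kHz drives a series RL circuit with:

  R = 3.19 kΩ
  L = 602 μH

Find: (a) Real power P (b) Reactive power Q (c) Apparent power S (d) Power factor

Step 1 — Angular frequency: ω = 2π·f = 2π·1550 = 9739 rad/s.
Step 2 — Component impedances:
  R: Z = R = 3190 Ω
  L: Z = jωL = j·9739·0.000602 = 0 + j5.863 Ω
Step 3 — Series combination: Z_total = R + L = 3190 + j5.863 Ω = 3190∠0.1° Ω.
Step 4 — Source phasor: V = 44.8∠-45.0° V = 31.68 - j31.68 V.
Step 5 — Current: I = V / Z = 0.009912 - j0.009949 A = 0.01404∠-45.1° A.
Step 6 — Complex power: S = V·I* = 0.6292 + j0.001156 VA.
Step 7 — Real power: P = Re(S) = 0.6292 W.
Step 8 — Reactive power: Q = Im(S) = 0.001156 VAR.
Step 9 — Apparent power: |S| = 0.6292 VA.
Step 10 — Power factor: PF = P/|S| = 1 (lagging).

(a) P = 0.6292 W  (b) Q = 0.001156 VAR  (c) S = 0.6292 VA  (d) PF = 1 (lagging)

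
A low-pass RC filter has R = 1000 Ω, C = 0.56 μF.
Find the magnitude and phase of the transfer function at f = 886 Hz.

Step 1 — Angular frequency: ω = 2π·886 = 5567 rad/s.
Step 2 — Transfer function: H(jω) = 1/(1 + jωRC).
Step 3 — Denominator: 1 + jωRC = 1 + j·5567·1000·5.6e-07 = 1 + j3.117.
Step 4 — H = 0.0933 - j0.2908.
Step 5 — Magnitude: |H| = 0.3054 (-10.3 dB); phase: φ = -72.2°.

|H| = 0.3054 (-10.3 dB), φ = -72.2°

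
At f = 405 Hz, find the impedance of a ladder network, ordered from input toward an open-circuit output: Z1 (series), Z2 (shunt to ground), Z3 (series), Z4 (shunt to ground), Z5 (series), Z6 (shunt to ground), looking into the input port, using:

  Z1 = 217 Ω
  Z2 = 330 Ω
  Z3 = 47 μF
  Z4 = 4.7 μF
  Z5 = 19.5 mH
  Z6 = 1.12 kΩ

Step 1 — Angular frequency: ω = 2π·f = 2π·405 = 2545 rad/s.
Step 2 — Component impedances:
  Z1: Z = R = 217 Ω
  Z2: Z = R = 330 Ω
  Z3: Z = 1/(jωC) = -j/(ω·C) = 0 - j8.361 Ω
  Z4: Z = 1/(jωC) = -j/(ω·C) = 0 - j83.61 Ω
  Z5: Z = jωL = j·2545·0.0195 = 0 + j49.62 Ω
  Z6: Z = R = 1120 Ω
Step 3 — Ladder network (open output): work backward from the far end, alternating series and parallel combinations. Z_in = 245.6 - j82.28 Ω = 259∠-18.5° Ω.

Z = 245.6 - j82.28 Ω = 259∠-18.5° Ω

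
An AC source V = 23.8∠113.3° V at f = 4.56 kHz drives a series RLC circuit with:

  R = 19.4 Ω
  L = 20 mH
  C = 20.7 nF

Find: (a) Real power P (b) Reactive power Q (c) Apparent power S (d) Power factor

Step 1 — Angular frequency: ω = 2π·f = 2π·4560 = 2.865e+04 rad/s.
Step 2 — Component impedances:
  R: Z = R = 19.4 Ω
  L: Z = jωL = j·2.865e+04·0.02 = 0 + j573 Ω
  C: Z = 1/(jωC) = -j/(ω·C) = 0 - j1686 Ω
Step 3 — Series combination: Z_total = R + L + C = 19.4 - j1113 Ω = 1113∠-89.0° Ω.
Step 4 — Source phasor: V = 23.8∠113.3° V = -9.414 + j21.86 V.
Step 5 — Current: I = V / Z = -0.01978 - j0.008113 A = 0.02138∠-157.7° A.
Step 6 — Complex power: S = V·I* = 0.008867 - j0.5087 VA.
Step 7 — Real power: P = Re(S) = 0.008867 W.
Step 8 — Reactive power: Q = Im(S) = -0.5087 VAR.
Step 9 — Apparent power: |S| = 0.5088 VA.
Step 10 — Power factor: PF = P/|S| = 0.01743 (leading).

(a) P = 0.008867 W  (b) Q = -0.5087 VAR  (c) S = 0.5088 VA  (d) PF = 0.01743 (leading)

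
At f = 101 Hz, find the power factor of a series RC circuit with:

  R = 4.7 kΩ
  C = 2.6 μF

Step 1 — Angular frequency: ω = 2π·f = 2π·101 = 634.6 rad/s.
Step 2 — Component impedances:
  R: Z = R = 4700 Ω
  C: Z = 1/(jωC) = -j/(ω·C) = 0 - j606.1 Ω
Step 3 — Series combination: Z_total = R + C = 4700 - j606.1 Ω = 4739∠-7.3° Ω.
Step 4 — Power factor: PF = cos(φ) = Re(Z)/|Z| = 4700/4739 = 0.9918.
Step 5 — Type: Im(Z) = -606.1 ⇒ leading (phase φ = -7.3°).

PF = 0.9918 (leading, φ = -7.3°)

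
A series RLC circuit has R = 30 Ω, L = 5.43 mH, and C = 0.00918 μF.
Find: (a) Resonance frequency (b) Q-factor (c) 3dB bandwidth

Step 1 — Resonance: ω₀ = 1/√(LC) = 1/√(0.00543·9.18e-09) = 1.416e+05 rad/s.
Step 2 — f₀ = ω₀/(2π) = 2.254e+04 Hz.
Step 3 — Series Q: Q = ω₀L/R = 1.416e+05·0.00543/30 = 25.64.
Step 4 — Bandwidth: Δω = ω₀/Q = 5525 rad/s; BW = Δω/(2π) = 879.3 Hz.

(a) f₀ = 2.254e+04 Hz  (b) Q = 25.64  (c) BW = 879.3 Hz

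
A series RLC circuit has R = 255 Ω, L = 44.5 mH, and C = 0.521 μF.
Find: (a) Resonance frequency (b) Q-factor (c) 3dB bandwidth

Step 1 — Resonance: ω₀ = 1/√(LC) = 1/√(0.0445·5.21e-07) = 6568 rad/s.
Step 2 — f₀ = ω₀/(2π) = 1045 Hz.
Step 3 — Series Q: Q = ω₀L/R = 6568·0.0445/255 = 1.146.
Step 4 — Bandwidth: Δω = ω₀/Q = 5730 rad/s; BW = Δω/(2π) = 912 Hz.

(a) f₀ = 1045 Hz  (b) Q = 1.146  (c) BW = 912 Hz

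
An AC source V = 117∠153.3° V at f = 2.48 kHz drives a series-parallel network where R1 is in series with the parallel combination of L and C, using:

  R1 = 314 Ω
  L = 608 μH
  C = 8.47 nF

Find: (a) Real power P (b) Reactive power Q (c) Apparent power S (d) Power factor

Step 1 — Angular frequency: ω = 2π·f = 2π·2480 = 1.558e+04 rad/s.
Step 2 — Component impedances:
  R1: Z = R = 314 Ω
  L: Z = jωL = j·1.558e+04·0.000608 = 0 + j9.474 Ω
  C: Z = 1/(jωC) = -j/(ω·C) = 0 - j7577 Ω
Step 3 — Parallel branch: L || C = 1/(1/L + 1/C) = 0 + j9.486 Ω.
Step 4 — Series with R1: Z_total = R1 + (L || C) = 314 + j9.486 Ω = 314.1∠1.7° Ω.
Step 5 — Source phasor: V = 117∠153.3° V = -104.5 + j52.57 V.
Step 6 — Current: I = V / Z = -0.3275 + j0.1773 A = 0.3724∠151.6° A.
Step 7 — Complex power: S = V·I* = 43.56 + j1.316 VA.
Step 8 — Real power: P = Re(S) = 43.56 W.
Step 9 — Reactive power: Q = Im(S) = 1.316 VAR.
Step 10 — Apparent power: |S| = 43.58 VA.
Step 11 — Power factor: PF = P/|S| = 0.9995 (lagging).

(a) P = 43.56 W  (b) Q = 1.316 VAR  (c) S = 43.58 VA  (d) PF = 0.9995 (lagging)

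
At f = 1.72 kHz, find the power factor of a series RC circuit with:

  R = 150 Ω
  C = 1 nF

Step 1 — Angular frequency: ω = 2π·f = 2π·1720 = 1.081e+04 rad/s.
Step 2 — Component impedances:
  R: Z = R = 150 Ω
  C: Z = 1/(jωC) = -j/(ω·C) = 0 - j9.253e+04 Ω
Step 3 — Series combination: Z_total = R + C = 150 - j9.253e+04 Ω = 9.253e+04∠-89.9° Ω.
Step 4 — Power factor: PF = cos(φ) = Re(Z)/|Z| = 150/9.253e+04 = 0.001621.
Step 5 — Type: Im(Z) = -9.253e+04 ⇒ leading (phase φ = -89.9°).

PF = 0.001621 (leading, φ = -89.9°)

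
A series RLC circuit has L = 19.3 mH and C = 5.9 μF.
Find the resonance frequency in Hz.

Step 1 — Resonance condition Im(Z)=0 gives ω₀ = 1/√(LC).
Step 2 — ω₀ = 1/√(0.0193·5.9e-06) = 2963 rad/s.
Step 3 — f₀ = ω₀/(2π) = 471.6 Hz.

f₀ = 471.6 Hz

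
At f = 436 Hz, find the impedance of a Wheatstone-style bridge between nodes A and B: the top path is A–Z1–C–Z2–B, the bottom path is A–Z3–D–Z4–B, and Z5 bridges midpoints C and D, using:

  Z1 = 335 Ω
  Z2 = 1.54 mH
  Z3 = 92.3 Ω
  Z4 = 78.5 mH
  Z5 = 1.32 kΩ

Step 1 — Angular frequency: ω = 2π·f = 2π·436 = 2739 rad/s.
Step 2 — Component impedances:
  Z1: Z = R = 335 Ω
  Z2: Z = jωL = j·2739·0.00154 = 0 + j4.219 Ω
  Z3: Z = R = 92.3 Ω
  Z4: Z = jωL = j·2739·0.0785 = 0 + j215 Ω
  Z5: Z = R = 1320 Ω
Step 3 — Bridge requires nodal analysis (the Z5 bridge couples midpoints C and D, so the two paths cannot be reduced to a simple series/parallel combination). Setting node B to ground and injecting 1 A at node A, the 3-node admittance system at A, C, D solves to V_A = Z_AB = 132 + j91.89 Ω = 160.8∠34.8° Ω.

Z = 132 + j91.89 Ω = 160.8∠34.8° Ω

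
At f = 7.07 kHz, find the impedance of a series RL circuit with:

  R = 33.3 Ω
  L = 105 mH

Step 1 — Angular frequency: ω = 2π·f = 2π·7070 = 4.442e+04 rad/s.
Step 2 — Component impedances:
  R: Z = R = 33.3 Ω
  L: Z = jωL = j·4.442e+04·0.105 = 0 + j4664 Ω
Step 3 — Series combination: Z_total = R + L = 33.3 + j4664 Ω = 4664∠89.6° Ω.

Z = 33.3 + j4664 Ω = 4664∠89.6° Ω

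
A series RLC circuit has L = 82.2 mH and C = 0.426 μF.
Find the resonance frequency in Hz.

Step 1 — Resonance condition Im(Z)=0 gives ω₀ = 1/√(LC).
Step 2 — ω₀ = 1/√(0.0822·4.26e-07) = 5344 rad/s.
Step 3 — f₀ = ω₀/(2π) = 850.5 Hz.

f₀ = 850.5 Hz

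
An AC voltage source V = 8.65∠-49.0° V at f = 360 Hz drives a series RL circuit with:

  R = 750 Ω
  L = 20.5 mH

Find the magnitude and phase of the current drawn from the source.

Step 1 — Angular frequency: ω = 2π·f = 2π·360 = 2262 rad/s.
Step 2 — Component impedances:
  R: Z = R = 750 Ω
  L: Z = jωL = j·2262·0.0205 = 0 + j46.37 Ω
Step 3 — Series combination: Z_total = R + L = 750 + j46.37 Ω = 751.4∠3.5° Ω.
Step 4 — Source phasor: V = 8.65∠-49.0° V = 5.675 - j6.528 V.
Step 5 — Ohm's law: I = V / Z_total = (5.675 - j6.528) / (750 + j46.37) = 0.007002 - j0.009137 A.
Step 6 — Convert to polar: |I| = 0.01151 A, ∠I = -52.5°.

I = 0.01151∠-52.5° A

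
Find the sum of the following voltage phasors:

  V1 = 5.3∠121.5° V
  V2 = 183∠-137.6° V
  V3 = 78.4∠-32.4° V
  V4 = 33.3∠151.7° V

Step 1 — Convert each phasor to rectangular form:
  V1 = 5.3·(cos(121.5°) + j·sin(121.5°)) = -2.769 + j4.519 V
  V2 = 183·(cos(-137.6°) + j·sin(-137.6°)) = -135.1 - j123.4 V
  V3 = 78.4·(cos(-32.4°) + j·sin(-32.4°)) = 66.2 - j42.01 V
  V4 = 33.3·(cos(151.7°) + j·sin(151.7°)) = -29.32 + j15.79 V
Step 2 — Sum components: V_total = -101 - j145.1 V.
Step 3 — Convert to polar: |V_total| = 176.8 V, ∠V_total = -124.8°.

V_total = 176.8∠-124.8° V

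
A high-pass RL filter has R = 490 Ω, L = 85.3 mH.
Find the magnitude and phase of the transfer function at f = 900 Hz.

Step 1 — Angular frequency: ω = 2π·900 = 5655 rad/s.
Step 2 — Transfer function: H(jω) = jωL/(R + jωL).
Step 3 — Numerator jωL = j·482.4; denominator R + jωL = 490 + j482.4.
Step 4 — H = 0.4921 + j0.4999.
Step 5 — Magnitude: |H| = 0.7015 (-3.1 dB); phase: φ = 45.5°.

|H| = 0.7015 (-3.1 dB), φ = 45.5°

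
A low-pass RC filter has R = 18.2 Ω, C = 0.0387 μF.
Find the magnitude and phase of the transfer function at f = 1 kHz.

Step 1 — Angular frequency: ω = 2π·1000 = 6283 rad/s.
Step 2 — Transfer function: H(jω) = 1/(1 + jωRC).
Step 3 — Denominator: 1 + jωRC = 1 + j·6283·18.2·3.87e-08 = 1 + j0.004425.
Step 4 — H = 1 - j0.004425.
Step 5 — Magnitude: |H| = 1 (-0.0 dB); phase: φ = -0.3°.

|H| = 1 (-0.0 dB), φ = -0.3°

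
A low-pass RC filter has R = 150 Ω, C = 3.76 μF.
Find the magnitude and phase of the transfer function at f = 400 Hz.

Step 1 — Angular frequency: ω = 2π·400 = 2513 rad/s.
Step 2 — Transfer function: H(jω) = 1/(1 + jωRC).
Step 3 — Denominator: 1 + jωRC = 1 + j·2513·150·3.76e-06 = 1 + j1.417.
Step 4 — H = 0.3323 - j0.471.
Step 5 — Magnitude: |H| = 0.5765 (-4.8 dB); phase: φ = -54.8°.

|H| = 0.5765 (-4.8 dB), φ = -54.8°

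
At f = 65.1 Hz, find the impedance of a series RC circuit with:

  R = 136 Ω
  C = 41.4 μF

Step 1 — Angular frequency: ω = 2π·f = 2π·65.1 = 409 rad/s.
Step 2 — Component impedances:
  R: Z = R = 136 Ω
  C: Z = 1/(jωC) = -j/(ω·C) = 0 - j59.05 Ω
Step 3 — Series combination: Z_total = R + C = 136 - j59.05 Ω = 148.3∠-23.5° Ω.

Z = 136 - j59.05 Ω = 148.3∠-23.5° Ω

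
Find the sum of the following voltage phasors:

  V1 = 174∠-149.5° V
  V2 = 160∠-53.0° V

Step 1 — Convert each phasor to rectangular form:
  V1 = 174·(cos(-149.5°) + j·sin(-149.5°)) = -149.9 - j88.31 V
  V2 = 160·(cos(-53.0°) + j·sin(-53.0°)) = 96.29 - j127.8 V
Step 2 — Sum components: V_total = -53.63 - j216.1 V.
Step 3 — Convert to polar: |V_total| = 222.6 V, ∠V_total = -103.9°.

V_total = 222.6∠-103.9° V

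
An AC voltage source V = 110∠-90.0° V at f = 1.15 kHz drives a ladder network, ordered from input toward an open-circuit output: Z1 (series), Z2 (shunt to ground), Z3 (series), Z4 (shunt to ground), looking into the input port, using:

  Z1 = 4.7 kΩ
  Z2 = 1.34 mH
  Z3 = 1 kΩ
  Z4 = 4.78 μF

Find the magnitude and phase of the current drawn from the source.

Step 1 — Angular frequency: ω = 2π·f = 2π·1150 = 7226 rad/s.
Step 2 — Component impedances:
  Z1: Z = R = 4700 Ω
  Z2: Z = jωL = j·7226·0.00134 = 0 + j9.682 Ω
  Z3: Z = R = 1000 Ω
  Z4: Z = 1/(jωC) = -j/(ω·C) = 0 - j28.95 Ω
Step 3 — Ladder network (open output): work backward from the far end, alternating series and parallel combinations. Z_in = 4700 + j9.684 Ω = 4700∠0.1° Ω.
Step 4 — Source phasor: V = 110∠-90.0° V = 0 - j110 V.
Step 5 — Ohm's law: I = V / Z_total = (0 - j110) / (4700 + j9.684) = -4.822e-05 - j0.0234 A.
Step 6 — Convert to polar: |I| = 0.0234 A, ∠I = -90.1°.

I = 0.0234∠-90.1° A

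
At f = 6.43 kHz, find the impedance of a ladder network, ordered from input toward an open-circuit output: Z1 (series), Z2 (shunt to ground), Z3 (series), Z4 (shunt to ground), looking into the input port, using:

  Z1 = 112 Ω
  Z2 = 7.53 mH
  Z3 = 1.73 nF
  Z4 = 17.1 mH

Step 1 — Angular frequency: ω = 2π·f = 2π·6430 = 4.04e+04 rad/s.
Step 2 — Component impedances:
  Z1: Z = R = 112 Ω
  Z2: Z = jωL = j·4.04e+04·0.00753 = 0 + j304.2 Ω
  Z3: Z = 1/(jωC) = -j/(ω·C) = 0 - j1.431e+04 Ω
  Z4: Z = jωL = j·4.04e+04·0.0171 = 0 + j690.9 Ω
Step 3 — Ladder network (open output): work backward from the far end, alternating series and parallel combinations. Z_in = 112 + j311.2 Ω = 330.7∠70.2° Ω.

Z = 112 + j311.2 Ω = 330.7∠70.2° Ω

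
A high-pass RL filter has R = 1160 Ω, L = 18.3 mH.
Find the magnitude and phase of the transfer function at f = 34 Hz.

Step 1 — Angular frequency: ω = 2π·34 = 213.6 rad/s.
Step 2 — Transfer function: H(jω) = jωL/(R + jωL).
Step 3 — Numerator jωL = j·3.909; denominator R + jωL = 1160 + j3.909.
Step 4 — H = 1.136e-05 + j0.00337.
Step 5 — Magnitude: |H| = 0.00337 (-49.4 dB); phase: φ = 89.8°.

|H| = 0.00337 (-49.4 dB), φ = 89.8°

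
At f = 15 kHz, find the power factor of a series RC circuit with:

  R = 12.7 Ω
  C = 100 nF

Step 1 — Angular frequency: ω = 2π·f = 2π·1.5e+04 = 9.425e+04 rad/s.
Step 2 — Component impedances:
  R: Z = R = 12.7 Ω
  C: Z = 1/(jωC) = -j/(ω·C) = 0 - j106.1 Ω
Step 3 — Series combination: Z_total = R + C = 12.7 - j106.1 Ω = 106.9∠-83.2° Ω.
Step 4 — Power factor: PF = cos(φ) = Re(Z)/|Z| = 12.7/106.9 = 0.1188.
Step 5 — Type: Im(Z) = -106.1 ⇒ leading (phase φ = -83.2°).

PF = 0.1188 (leading, φ = -83.2°)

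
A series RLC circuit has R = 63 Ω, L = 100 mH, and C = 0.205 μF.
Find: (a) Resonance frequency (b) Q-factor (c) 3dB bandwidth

Step 1 — Resonance: ω₀ = 1/√(LC) = 1/√(0.1·2.05e-07) = 6984 rad/s.
Step 2 — f₀ = ω₀/(2π) = 1112 Hz.
Step 3 — Series Q: Q = ω₀L/R = 6984·0.1/63 = 11.09.
Step 4 — Bandwidth: Δω = ω₀/Q = 630 rad/s; BW = Δω/(2π) = 100.3 Hz.

(a) f₀ = 1112 Hz  (b) Q = 11.09  (c) BW = 100.3 Hz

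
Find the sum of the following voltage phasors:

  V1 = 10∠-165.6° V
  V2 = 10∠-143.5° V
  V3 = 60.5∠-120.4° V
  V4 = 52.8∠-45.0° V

Step 1 — Convert each phasor to rectangular form:
  V1 = 10·(cos(-165.6°) + j·sin(-165.6°)) = -9.686 - j2.487 V
  V2 = 10·(cos(-143.5°) + j·sin(-143.5°)) = -8.039 - j5.948 V
  V3 = 60.5·(cos(-120.4°) + j·sin(-120.4°)) = -30.62 - j52.18 V
  V4 = 52.8·(cos(-45.0°) + j·sin(-45.0°)) = 37.34 - j37.34 V
Step 2 — Sum components: V_total = -11 - j97.95 V.
Step 3 — Convert to polar: |V_total| = 98.57 V, ∠V_total = -96.4°.

V_total = 98.57∠-96.4° V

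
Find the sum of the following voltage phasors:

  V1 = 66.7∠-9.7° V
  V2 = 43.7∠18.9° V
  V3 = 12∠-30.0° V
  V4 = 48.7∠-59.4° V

Step 1 — Convert each phasor to rectangular form:
  V1 = 66.7·(cos(-9.7°) + j·sin(-9.7°)) = 65.75 - j11.24 V
  V2 = 43.7·(cos(18.9°) + j·sin(18.9°)) = 41.34 + j14.16 V
  V3 = 12·(cos(-30.0°) + j·sin(-30.0°)) = 10.39 - j6 V
  V4 = 48.7·(cos(-59.4°) + j·sin(-59.4°)) = 24.79 - j41.92 V
Step 2 — Sum components: V_total = 142.3 - j45 V.
Step 3 — Convert to polar: |V_total| = 149.2 V, ∠V_total = -17.6°.

V_total = 149.2∠-17.6° V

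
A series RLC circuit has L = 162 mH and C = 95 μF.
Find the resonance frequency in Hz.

Step 1 — Resonance condition Im(Z)=0 gives ω₀ = 1/√(LC).
Step 2 — ω₀ = 1/√(0.162·9.5e-05) = 254.9 rad/s.
Step 3 — f₀ = ω₀/(2π) = 40.57 Hz.

f₀ = 40.57 Hz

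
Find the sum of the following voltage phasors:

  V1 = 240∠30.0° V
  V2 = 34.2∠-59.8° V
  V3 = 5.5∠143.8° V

Step 1 — Convert each phasor to rectangular form:
  V1 = 240·(cos(30.0°) + j·sin(30.0°)) = 207.8 + j120 V
  V2 = 34.2·(cos(-59.8°) + j·sin(-59.8°)) = 17.2 - j29.56 V
  V3 = 5.5·(cos(143.8°) + j·sin(143.8°)) = -4.438 + j3.248 V
Step 2 — Sum components: V_total = 220.6 + j93.69 V.
Step 3 — Convert to polar: |V_total| = 239.7 V, ∠V_total = 23.0°.

V_total = 239.7∠23.0° V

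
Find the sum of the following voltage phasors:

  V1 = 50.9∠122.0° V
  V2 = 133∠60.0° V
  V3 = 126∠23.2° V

Step 1 — Convert each phasor to rectangular form:
  V1 = 50.9·(cos(122.0°) + j·sin(122.0°)) = -26.97 + j43.17 V
  V2 = 133·(cos(60.0°) + j·sin(60.0°)) = 66.5 + j115.2 V
  V3 = 126·(cos(23.2°) + j·sin(23.2°)) = 115.8 + j49.64 V
Step 2 — Sum components: V_total = 155.3 + j208 V.
Step 3 — Convert to polar: |V_total| = 259.6 V, ∠V_total = 53.2°.

V_total = 259.6∠53.2° V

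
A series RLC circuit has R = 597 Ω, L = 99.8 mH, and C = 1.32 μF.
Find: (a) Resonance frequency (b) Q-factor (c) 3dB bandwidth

Step 1 — Resonance: ω₀ = 1/√(LC) = 1/√(0.0998·1.32e-06) = 2755 rad/s.
Step 2 — f₀ = ω₀/(2π) = 438.5 Hz.
Step 3 — Series Q: Q = ω₀L/R = 2755·0.0998/597 = 0.4606.
Step 4 — Bandwidth: Δω = ω₀/Q = 5982 rad/s; BW = Δω/(2π) = 952.1 Hz.

(a) f₀ = 438.5 Hz  (b) Q = 0.4606  (c) BW = 952.1 Hz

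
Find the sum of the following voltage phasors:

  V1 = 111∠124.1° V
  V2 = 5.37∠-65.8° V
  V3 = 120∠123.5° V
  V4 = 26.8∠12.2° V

Step 1 — Convert each phasor to rectangular form:
  V1 = 111·(cos(124.1°) + j·sin(124.1°)) = -62.23 + j91.91 V
  V2 = 5.37·(cos(-65.8°) + j·sin(-65.8°)) = 2.201 - j4.898 V
  V3 = 120·(cos(123.5°) + j·sin(123.5°)) = -66.23 + j100.1 V
  V4 = 26.8·(cos(12.2°) + j·sin(12.2°)) = 26.19 + j5.664 V
Step 2 — Sum components: V_total = -100.1 + j192.7 V.
Step 3 — Convert to polar: |V_total| = 217.2 V, ∠V_total = 117.4°.

V_total = 217.2∠117.4° V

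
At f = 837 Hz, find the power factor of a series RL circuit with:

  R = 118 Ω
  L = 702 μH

Step 1 — Angular frequency: ω = 2π·f = 2π·837 = 5259 rad/s.
Step 2 — Component impedances:
  R: Z = R = 118 Ω
  L: Z = jωL = j·5259·0.000702 = 0 + j3.692 Ω
Step 3 — Series combination: Z_total = R + L = 118 + j3.692 Ω = 118.1∠1.8° Ω.
Step 4 — Power factor: PF = cos(φ) = Re(Z)/|Z| = 118/118.06 = 0.9995.
Step 5 — Type: Im(Z) = 3.692 ⇒ lagging (phase φ = 1.8°).

PF = 0.9995 (lagging, φ = 1.8°)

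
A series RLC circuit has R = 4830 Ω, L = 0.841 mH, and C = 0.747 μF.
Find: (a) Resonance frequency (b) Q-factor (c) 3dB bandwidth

Step 1 — Resonance condition Im(Z)=0 gives ω₀ = 1/√(LC).
Step 2 — ω₀ = 1/√(0.000841·7.47e-07) = 3.99e+04 rad/s.
Step 3 — f₀ = ω₀/(2π) = 6350 Hz.
Step 4 — Series Q: Q = ω₀L/R = 3.99e+04·0.000841/4830 = 0.006947.
Step 5 — 3dB bandwidth: Δω = ω₀/Q = 5.743e+06 rad/s; BW = Δω/(2π) = 9.141e+05 Hz.

(a) f₀ = 6350 Hz  (b) Q = 0.006947  (c) BW = 9.141e+05 Hz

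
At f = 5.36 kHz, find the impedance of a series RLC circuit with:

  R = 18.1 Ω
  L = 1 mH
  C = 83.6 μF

Step 1 — Angular frequency: ω = 2π·f = 2π·5360 = 3.368e+04 rad/s.
Step 2 — Component impedances:
  R: Z = R = 18.1 Ω
  L: Z = jωL = j·3.368e+04·0.001 = 0 + j33.68 Ω
  C: Z = 1/(jωC) = -j/(ω·C) = 0 - j0.3552 Ω
Step 3 — Series combination: Z_total = R + L + C = 18.1 + j33.32 Ω = 37.92∠61.5° Ω.

Z = 18.1 + j33.32 Ω = 37.92∠61.5° Ω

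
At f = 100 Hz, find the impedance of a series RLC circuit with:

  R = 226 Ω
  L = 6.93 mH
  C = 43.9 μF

Step 1 — Angular frequency: ω = 2π·f = 2π·100 = 628.3 rad/s.
Step 2 — Component impedances:
  R: Z = R = 226 Ω
  L: Z = jωL = j·628.3·0.00693 = 0 + j4.354 Ω
  C: Z = 1/(jωC) = -j/(ω·C) = 0 - j36.25 Ω
Step 3 — Series combination: Z_total = R + L + C = 226 - j31.9 Ω = 228.2∠-8.0° Ω.

Z = 226 - j31.9 Ω = 228.2∠-8.0° Ω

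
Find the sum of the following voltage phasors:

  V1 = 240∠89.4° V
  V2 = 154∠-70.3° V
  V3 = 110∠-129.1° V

Step 1 — Convert each phasor to rectangular form:
  V1 = 240·(cos(89.4°) + j·sin(89.4°)) = 2.513 + j240 V
  V2 = 154·(cos(-70.3°) + j·sin(-70.3°)) = 51.91 - j145 V
  V3 = 110·(cos(-129.1°) + j·sin(-129.1°)) = -69.37 - j85.37 V
Step 2 — Sum components: V_total = -14.95 + j9.635 V.
Step 3 — Convert to polar: |V_total| = 17.78 V, ∠V_total = 147.2°.

V_total = 17.78∠147.2° V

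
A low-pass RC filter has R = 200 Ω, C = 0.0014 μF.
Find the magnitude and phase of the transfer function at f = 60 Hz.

Step 1 — Angular frequency: ω = 2π·60 = 377 rad/s.
Step 2 — Transfer function: H(jω) = 1/(1 + jωRC).
Step 3 — Denominator: 1 + jωRC = 1 + j·377·200·1.4e-09 = 1 + j0.0001056.
Step 4 — H = 1 - j0.0001056.
Step 5 — Magnitude: |H| = 1 (-0.0 dB); phase: φ = -0.0°.

|H| = 1 (-0.0 dB), φ = -0.0°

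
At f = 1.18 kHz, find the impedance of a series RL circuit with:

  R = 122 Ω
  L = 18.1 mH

Step 1 — Angular frequency: ω = 2π·f = 2π·1180 = 7414 rad/s.
Step 2 — Component impedances:
  R: Z = R = 122 Ω
  L: Z = jωL = j·7414·0.0181 = 0 + j134.2 Ω
Step 3 — Series combination: Z_total = R + L = 122 + j134.2 Ω = 181.4∠47.7° Ω.

Z = 122 + j134.2 Ω = 181.4∠47.7° Ω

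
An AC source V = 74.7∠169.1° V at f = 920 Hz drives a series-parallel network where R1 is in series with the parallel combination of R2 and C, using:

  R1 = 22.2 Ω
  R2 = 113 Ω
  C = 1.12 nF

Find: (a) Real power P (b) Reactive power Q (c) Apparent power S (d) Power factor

Step 1 — Angular frequency: ω = 2π·f = 2π·920 = 5781 rad/s.
Step 2 — Component impedances:
  R1: Z = R = 22.2 Ω
  R2: Z = R = 113 Ω
  C: Z = 1/(jωC) = -j/(ω·C) = 0 - j1.545e+05 Ω
Step 3 — Parallel branch: R2 || C = 1/(1/R2 + 1/C) = 113 - j0.08267 Ω.
Step 4 — Series with R1: Z_total = R1 + (R2 || C) = 135.2 - j0.08267 Ω = 135.2∠-0.0° Ω.
Step 5 — Source phasor: V = 74.7∠169.1° V = -73.35 + j14.13 V.
Step 6 — Current: I = V / Z = -0.5426 + j0.1041 A = 0.5525∠169.1° A.
Step 7 — Complex power: S = V·I* = 41.27 - j0.02524 VA.
Step 8 — Real power: P = Re(S) = 41.27 W.
Step 9 — Reactive power: Q = Im(S) = -0.02524 VAR.
Step 10 — Apparent power: |S| = 41.27 VA.
Step 11 — Power factor: PF = P/|S| = 1 (leading).

(a) P = 41.27 W  (b) Q = -0.02524 VAR  (c) S = 41.27 VA  (d) PF = 1 (leading)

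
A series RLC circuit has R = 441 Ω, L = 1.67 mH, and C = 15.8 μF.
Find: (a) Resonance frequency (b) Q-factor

Step 1 — Resonance condition Im(Z)=0 gives ω₀ = 1/√(LC).
Step 2 — ω₀ = 1/√(0.00167·1.58e-05) = 6156 rad/s.
Step 3 — f₀ = ω₀/(2π) = 979.8 Hz.
Step 4 — Series Q: Q = ω₀L/R = 6156·0.00167/441 = 0.02331.

(a) f₀ = 979.8 Hz  (b) Q = 0.02331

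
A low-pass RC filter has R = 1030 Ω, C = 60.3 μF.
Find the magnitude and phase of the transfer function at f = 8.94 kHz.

Step 1 — Angular frequency: ω = 2π·8940 = 5.617e+04 rad/s.
Step 2 — Transfer function: H(jω) = 1/(1 + jωRC).
Step 3 — Denominator: 1 + jωRC = 1 + j·5.617e+04·1030·6.03e-05 = 1 + j3489.
Step 4 — H = 8.216e-08 - j0.0002866.
Step 5 — Magnitude: |H| = 0.0002866 (-70.9 dB); phase: φ = -90.0°.

|H| = 0.0002866 (-70.9 dB), φ = -90.0°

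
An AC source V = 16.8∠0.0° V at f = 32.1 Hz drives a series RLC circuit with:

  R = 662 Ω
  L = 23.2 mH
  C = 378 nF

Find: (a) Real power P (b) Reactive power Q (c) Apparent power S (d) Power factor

Step 1 — Angular frequency: ω = 2π·f = 2π·32.1 = 201.7 rad/s.
Step 2 — Component impedances:
  R: Z = R = 662 Ω
  L: Z = jωL = j·201.7·0.0232 = 0 + j4.679 Ω
  C: Z = 1/(jωC) = -j/(ω·C) = 0 - j1.312e+04 Ω
Step 3 — Series combination: Z_total = R + L + C = 662 - j1.311e+04 Ω = 1.313e+04∠-87.1° Ω.
Step 4 — Source phasor: V = 16.8∠0.0° V = 16.8 V.
Step 5 — Current: I = V / Z = 6.452e-05 + j0.001278 A = 0.00128∠87.1° A.
Step 6 — Complex power: S = V·I* = 0.001084 - j0.02147 VA.
Step 7 — Real power: P = Re(S) = 0.001084 W.
Step 8 — Reactive power: Q = Im(S) = -0.02147 VAR.
Step 9 — Apparent power: |S| = 0.0215 VA.
Step 10 — Power factor: PF = P/|S| = 0.05042 (leading).

(a) P = 0.001084 W  (b) Q = -0.02147 VAR  (c) S = 0.0215 VA  (d) PF = 0.05042 (leading)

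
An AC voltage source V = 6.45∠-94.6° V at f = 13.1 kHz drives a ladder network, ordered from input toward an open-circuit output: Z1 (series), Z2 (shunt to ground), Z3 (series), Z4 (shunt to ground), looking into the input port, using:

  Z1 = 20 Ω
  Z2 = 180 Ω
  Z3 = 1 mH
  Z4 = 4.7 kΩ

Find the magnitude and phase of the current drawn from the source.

Step 1 — Angular frequency: ω = 2π·f = 2π·1.31e+04 = 8.231e+04 rad/s.
Step 2 — Component impedances:
  Z1: Z = R = 20 Ω
  Z2: Z = R = 180 Ω
  Z3: Z = jωL = j·8.231e+04·0.001 = 0 + j82.31 Ω
  Z4: Z = R = 4700 Ω
Step 3 — Ladder network (open output): work backward from the far end, alternating series and parallel combinations. Z_in = 193.4 + j0.112 Ω = 193.4∠0.0° Ω.
Step 4 — Source phasor: V = 6.45∠-94.6° V = -0.5173 - j6.429 V.
Step 5 — Ohm's law: I = V / Z_total = (-0.5173 - j6.429) / (193.4 + j0.112) = -0.002694 - j0.03325 A.
Step 6 — Convert to polar: |I| = 0.03336 A, ∠I = -94.6°.

I = 0.03336∠-94.6° A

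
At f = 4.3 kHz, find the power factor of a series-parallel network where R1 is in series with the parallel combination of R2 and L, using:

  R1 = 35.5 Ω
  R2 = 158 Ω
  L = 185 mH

Step 1 — Angular frequency: ω = 2π·f = 2π·4300 = 2.702e+04 rad/s.
Step 2 — Component impedances:
  R1: Z = R = 35.5 Ω
  R2: Z = R = 158 Ω
  L: Z = jωL = j·2.702e+04·0.185 = 0 + j4998 Ω
Step 3 — Parallel branch: R2 || L = 1/(1/R2 + 1/L) = 157.8 + j4.99 Ω.
Step 4 — Series with R1: Z_total = R1 + (R2 || L) = 193.3 + j4.99 Ω = 193.4∠1.5° Ω.
Step 5 — Power factor: PF = cos(φ) = Re(Z)/|Z| = 193.342/193.407 = 0.9997.
Step 6 — Type: Im(Z) = 4.99 ⇒ lagging (phase φ = 1.5°).

PF = 0.9997 (lagging, φ = 1.5°)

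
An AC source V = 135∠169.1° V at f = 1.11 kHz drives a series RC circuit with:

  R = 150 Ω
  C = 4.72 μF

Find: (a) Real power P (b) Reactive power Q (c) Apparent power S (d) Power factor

Step 1 — Angular frequency: ω = 2π·f = 2π·1110 = 6974 rad/s.
Step 2 — Component impedances:
  R: Z = R = 150 Ω
  C: Z = 1/(jωC) = -j/(ω·C) = 0 - j30.38 Ω
Step 3 — Series combination: Z_total = R + C = 150 - j30.38 Ω = 153∠-11.4° Ω.
Step 4 — Source phasor: V = 135∠169.1° V = -132.6 + j25.53 V.
Step 5 — Current: I = V / Z = -0.8821 - j0.008446 A = 0.8821∠-179.5° A.
Step 6 — Complex power: S = V·I* = 116.7 - j23.64 VA.
Step 7 — Real power: P = Re(S) = 116.7 W.
Step 8 — Reactive power: Q = Im(S) = -23.64 VAR.
Step 9 — Apparent power: |S| = 119.1 VA.
Step 10 — Power factor: PF = P/|S| = 0.9801 (leading).

(a) P = 116.7 W  (b) Q = -23.64 VAR  (c) S = 119.1 VA  (d) PF = 0.9801 (leading)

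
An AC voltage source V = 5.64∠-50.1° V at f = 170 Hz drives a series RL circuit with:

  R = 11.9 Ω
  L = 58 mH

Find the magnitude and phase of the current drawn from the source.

Step 1 — Angular frequency: ω = 2π·f = 2π·170 = 1068 rad/s.
Step 2 — Component impedances:
  R: Z = R = 11.9 Ω
  L: Z = jωL = j·1068·0.058 = 0 + j61.95 Ω
Step 3 — Series combination: Z_total = R + L = 11.9 + j61.95 Ω = 63.08∠79.1° Ω.
Step 4 — Source phasor: V = 5.64∠-50.1° V = 3.618 - j4.327 V.
Step 5 — Ohm's law: I = V / Z_total = (3.618 - j4.327) / (11.9 + j61.95) = -0.05654 - j0.06926 A.
Step 6 — Convert to polar: |I| = 0.0894 A, ∠I = -129.2°.

I = 0.0894∠-129.2° A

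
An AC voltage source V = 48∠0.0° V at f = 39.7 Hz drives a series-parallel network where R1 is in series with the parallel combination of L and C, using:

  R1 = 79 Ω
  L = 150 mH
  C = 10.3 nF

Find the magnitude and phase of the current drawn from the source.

Step 1 — Angular frequency: ω = 2π·f = 2π·39.7 = 249.4 rad/s.
Step 2 — Component impedances:
  R1: Z = R = 79 Ω
  L: Z = jωL = j·249.4·0.15 = 0 + j37.42 Ω
  C: Z = 1/(jωC) = -j/(ω·C) = 0 - j3.892e+05 Ω
Step 3 — Parallel branch: L || C = 1/(1/L + 1/C) = 0 + j37.42 Ω.
Step 4 — Series with R1: Z_total = R1 + (L || C) = 79 + j37.42 Ω = 87.41∠25.3° Ω.
Step 5 — Source phasor: V = 48∠0.0° V = 48 V.
Step 6 — Ohm's law: I = V / Z_total = (48) / (79 + j37.42) = 0.4963 - j0.2351 A.
Step 7 — Convert to polar: |I| = 0.5491 A, ∠I = -25.3°.

I = 0.5491∠-25.3° A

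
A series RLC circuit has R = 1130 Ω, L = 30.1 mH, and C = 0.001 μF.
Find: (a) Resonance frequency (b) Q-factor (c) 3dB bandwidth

Step 1 — Resonance: ω₀ = 1/√(LC) = 1/√(0.0301·1e-09) = 1.823e+05 rad/s.
Step 2 — f₀ = ω₀/(2π) = 2.901e+04 Hz.
Step 3 — Series Q: Q = ω₀L/R = 1.823e+05·0.0301/1130 = 4.855.
Step 4 — Bandwidth: Δω = ω₀/Q = 3.754e+04 rad/s; BW = Δω/(2π) = 5975 Hz.

(a) f₀ = 2.901e+04 Hz  (b) Q = 4.855  (c) BW = 5975 Hz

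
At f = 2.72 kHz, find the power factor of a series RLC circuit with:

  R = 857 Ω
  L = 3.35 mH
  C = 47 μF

Step 1 — Angular frequency: ω = 2π·f = 2π·2720 = 1.709e+04 rad/s.
Step 2 — Component impedances:
  R: Z = R = 857 Ω
  L: Z = jωL = j·1.709e+04·0.00335 = 0 + j57.25 Ω
  C: Z = 1/(jωC) = -j/(ω·C) = 0 - j1.245 Ω
Step 3 — Series combination: Z_total = R + L + C = 857 + j56.01 Ω = 858.8∠3.7° Ω.
Step 4 — Power factor: PF = cos(φ) = Re(Z)/|Z| = 857/858.8 = 0.9979.
Step 5 — Type: Im(Z) = 56.01 ⇒ lagging (phase φ = 3.7°).

PF = 0.9979 (lagging, φ = 3.7°)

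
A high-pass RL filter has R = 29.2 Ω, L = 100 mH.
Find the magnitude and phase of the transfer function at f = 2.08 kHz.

Step 1 — Angular frequency: ω = 2π·2080 = 1.307e+04 rad/s.
Step 2 — Transfer function: H(jω) = jωL/(R + jωL).
Step 3 — Numerator jωL = j·1307; denominator R + jωL = 29.2 + j1307.
Step 4 — H = 0.9995 + j0.02233.
Step 5 — Magnitude: |H| = 0.9998 (-0.0 dB); phase: φ = 1.3°.

|H| = 0.9998 (-0.0 dB), φ = 1.3°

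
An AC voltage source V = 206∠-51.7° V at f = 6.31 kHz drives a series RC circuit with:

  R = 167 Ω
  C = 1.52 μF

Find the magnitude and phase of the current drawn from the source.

Step 1 — Angular frequency: ω = 2π·f = 2π·6310 = 3.965e+04 rad/s.
Step 2 — Component impedances:
  R: Z = R = 167 Ω
  C: Z = 1/(jωC) = -j/(ω·C) = 0 - j16.59 Ω
Step 3 — Series combination: Z_total = R + C = 167 - j16.59 Ω = 167.8∠-5.7° Ω.
Step 4 — Source phasor: V = 206∠-51.7° V = 127.7 - j161.7 V.
Step 5 — Ohm's law: I = V / Z_total = (127.7 - j161.7) / (167 - j16.59) = 0.8523 - j0.8834 A.
Step 6 — Convert to polar: |I| = 1.227 A, ∠I = -46.0°.

I = 1.227∠-46.0° A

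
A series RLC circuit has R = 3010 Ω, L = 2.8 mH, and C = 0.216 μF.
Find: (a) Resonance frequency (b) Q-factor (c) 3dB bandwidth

Step 1 — Resonance: ω₀ = 1/√(LC) = 1/√(0.0028·2.16e-07) = 4.066e+04 rad/s.
Step 2 — f₀ = ω₀/(2π) = 6472 Hz.
Step 3 — Series Q: Q = ω₀L/R = 4.066e+04·0.0028/3010 = 0.03783.
Step 4 — Bandwidth: Δω = ω₀/Q = 1.075e+06 rad/s; BW = Δω/(2π) = 1.711e+05 Hz.

(a) f₀ = 6472 Hz  (b) Q = 0.03783  (c) BW = 1.711e+05 Hz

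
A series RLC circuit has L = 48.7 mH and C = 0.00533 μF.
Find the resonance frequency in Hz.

Step 1 — Resonance condition Im(Z)=0 gives ω₀ = 1/√(LC).
Step 2 — ω₀ = 1/√(0.0487·5.33e-09) = 6.207e+04 rad/s.
Step 3 — f₀ = ω₀/(2π) = 9879 Hz.

f₀ = 9879 Hz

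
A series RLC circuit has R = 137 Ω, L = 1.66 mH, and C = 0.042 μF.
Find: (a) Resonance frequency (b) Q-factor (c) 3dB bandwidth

Step 1 — Resonance: ω₀ = 1/√(LC) = 1/√(0.00166·4.2e-08) = 1.198e+05 rad/s.
Step 2 — f₀ = ω₀/(2π) = 1.906e+04 Hz.
Step 3 — Series Q: Q = ω₀L/R = 1.198e+05·0.00166/137 = 1.451.
Step 4 — Bandwidth: Δω = ω₀/Q = 8.253e+04 rad/s; BW = Δω/(2π) = 1.314e+04 Hz.

(a) f₀ = 1.906e+04 Hz  (b) Q = 1.451  (c) BW = 1.314e+04 Hz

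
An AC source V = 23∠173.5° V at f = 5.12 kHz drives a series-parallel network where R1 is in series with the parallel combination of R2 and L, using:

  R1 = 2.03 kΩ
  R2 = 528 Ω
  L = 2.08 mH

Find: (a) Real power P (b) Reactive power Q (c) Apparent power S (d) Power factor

Step 1 — Angular frequency: ω = 2π·f = 2π·5120 = 3.217e+04 rad/s.
Step 2 — Component impedances:
  R1: Z = R = 2030 Ω
  R2: Z = R = 528 Ω
  L: Z = jωL = j·3.217e+04·0.00208 = 0 + j66.91 Ω
Step 3 — Parallel branch: R2 || L = 1/(1/R2 + 1/L) = 8.346 + j65.86 Ω.
Step 4 — Series with R1: Z_total = R1 + (R2 || L) = 2038 + j65.86 Ω = 2039∠1.9° Ω.
Step 5 — Source phasor: V = 23∠173.5° V = -22.85 + j2.604 V.
Step 6 — Current: I = V / Z = -0.01116 + j0.001638 A = 0.01128∠171.6° A.
Step 7 — Complex power: S = V·I* = 0.2593 + j0.008376 VA.
Step 8 — Real power: P = Re(S) = 0.2593 W.
Step 9 — Reactive power: Q = Im(S) = 0.008376 VAR.
Step 10 — Apparent power: |S| = 0.2594 VA.
Step 11 — Power factor: PF = P/|S| = 0.9995 (lagging).

(a) P = 0.2593 W  (b) Q = 0.008376 VAR  (c) S = 0.2594 VA  (d) PF = 0.9995 (lagging)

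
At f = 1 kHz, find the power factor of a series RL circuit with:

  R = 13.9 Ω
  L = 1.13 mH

Step 1 — Angular frequency: ω = 2π·f = 2π·1000 = 6283 rad/s.
Step 2 — Component impedances:
  R: Z = R = 13.9 Ω
  L: Z = jωL = j·6283·0.00113 = 0 + j7.1 Ω
Step 3 — Series combination: Z_total = R + L = 13.9 + j7.1 Ω = 15.61∠27.1° Ω.
Step 4 — Power factor: PF = cos(φ) = Re(Z)/|Z| = 13.9/15.608 = 0.8906.
Step 5 — Type: Im(Z) = 7.1 ⇒ lagging (phase φ = 27.1°).

PF = 0.8906 (lagging, φ = 27.1°)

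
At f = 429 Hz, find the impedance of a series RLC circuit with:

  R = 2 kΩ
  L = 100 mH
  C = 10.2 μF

Step 1 — Angular frequency: ω = 2π·f = 2π·429 = 2695 rad/s.
Step 2 — Component impedances:
  R: Z = R = 2000 Ω
  L: Z = jωL = j·2695·0.1 = 0 + j269.5 Ω
  C: Z = 1/(jωC) = -j/(ω·C) = 0 - j36.37 Ω
Step 3 — Series combination: Z_total = R + L + C = 2000 + j233.2 Ω = 2014∠6.7° Ω.

Z = 2000 + j233.2 Ω = 2014∠6.7° Ω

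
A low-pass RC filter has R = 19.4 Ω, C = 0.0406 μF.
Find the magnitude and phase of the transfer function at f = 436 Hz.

Step 1 — Angular frequency: ω = 2π·436 = 2739 rad/s.
Step 2 — Transfer function: H(jω) = 1/(1 + jωRC).
Step 3 — Denominator: 1 + jωRC = 1 + j·2739·19.4·4.06e-08 = 1 + j0.002158.
Step 4 — H = 1 - j0.002158.
Step 5 — Magnitude: |H| = 1 (-0.0 dB); phase: φ = -0.1°.

|H| = 1 (-0.0 dB), φ = -0.1°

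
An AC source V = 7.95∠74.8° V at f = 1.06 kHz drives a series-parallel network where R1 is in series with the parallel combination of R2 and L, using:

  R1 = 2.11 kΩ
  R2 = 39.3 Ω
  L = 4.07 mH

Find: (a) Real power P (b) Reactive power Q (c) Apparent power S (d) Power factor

Step 1 — Angular frequency: ω = 2π·f = 2π·1060 = 6660 rad/s.
Step 2 — Component impedances:
  R1: Z = R = 2110 Ω
  R2: Z = R = 39.3 Ω
  L: Z = jωL = j·6660·0.00407 = 0 + j27.11 Ω
Step 3 — Parallel branch: R2 || L = 1/(1/R2 + 1/L) = 12.67 + j18.37 Ω.
Step 4 — Series with R1: Z_total = R1 + (R2 || L) = 2123 + j18.37 Ω = 2123∠0.5° Ω.
Step 5 — Source phasor: V = 7.95∠74.8° V = 2.084 + j7.672 V.
Step 6 — Current: I = V / Z = 0.001013 + j0.003605 A = 0.003745∠74.3° A.
Step 7 — Complex power: S = V·I* = 0.02977 + j0.0002576 VA.
Step 8 — Real power: P = Re(S) = 0.02977 W.
Step 9 — Reactive power: Q = Im(S) = 0.0002576 VAR.
Step 10 — Apparent power: |S| = 0.02977 VA.
Step 11 — Power factor: PF = P/|S| = 1 (lagging).

(a) P = 0.02977 W  (b) Q = 0.0002576 VAR  (c) S = 0.02977 VA  (d) PF = 1 (lagging)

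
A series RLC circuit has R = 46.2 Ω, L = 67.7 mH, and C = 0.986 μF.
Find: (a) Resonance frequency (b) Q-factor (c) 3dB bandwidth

Step 1 — Resonance condition Im(Z)=0 gives ω₀ = 1/√(LC).
Step 2 — ω₀ = 1/√(0.0677·9.86e-07) = 3871 rad/s.
Step 3 — f₀ = ω₀/(2π) = 616 Hz.
Step 4 — Series Q: Q = ω₀L/R = 3871·0.0677/46.2 = 5.672.
Step 5 — 3dB bandwidth: Δω = ω₀/Q = 682.4 rad/s; BW = Δω/(2π) = 108.6 Hz.

(a) f₀ = 616 Hz  (b) Q = 5.672  (c) BW = 108.6 Hz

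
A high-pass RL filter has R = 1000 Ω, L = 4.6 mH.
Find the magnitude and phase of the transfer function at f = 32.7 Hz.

Step 1 — Angular frequency: ω = 2π·32.7 = 205.5 rad/s.
Step 2 — Transfer function: H(jω) = jωL/(R + jωL).
Step 3 — Numerator jωL = j·0.9451; denominator R + jωL = 1000 + j0.9451.
Step 4 — H = 8.932e-07 + j0.0009451.
Step 5 — Magnitude: |H| = 0.0009451 (-60.5 dB); phase: φ = 89.9°.

|H| = 0.0009451 (-60.5 dB), φ = 89.9°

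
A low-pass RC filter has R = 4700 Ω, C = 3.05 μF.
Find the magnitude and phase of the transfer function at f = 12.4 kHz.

Step 1 — Angular frequency: ω = 2π·1.24e+04 = 7.791e+04 rad/s.
Step 2 — Transfer function: H(jω) = 1/(1 + jωRC).
Step 3 — Denominator: 1 + jωRC = 1 + j·7.791e+04·4700·3.05e-06 = 1 + j1117.
Step 4 — H = 8.017e-07 - j0.0008954.
Step 5 — Magnitude: |H| = 0.0008954 (-61.0 dB); phase: φ = -89.9°.

|H| = 0.0008954 (-61.0 dB), φ = -89.9°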